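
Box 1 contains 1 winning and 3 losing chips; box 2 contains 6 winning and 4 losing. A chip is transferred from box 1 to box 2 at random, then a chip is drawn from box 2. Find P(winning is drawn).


P(transfer winning) = 1/4; P(transfer losing) = 3/4
If winning transferred: Urn II has 7 winning of 11, so P(winning|winning moved) = 7/11
If losing transferred: Urn II has 6 winning of 11, so P(winning|losing moved) = 6/11
By total probability: P(winning) = 1/4*7/11 + 3/4*6/11 = 25/44

25/44


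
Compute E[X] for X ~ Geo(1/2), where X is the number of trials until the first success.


For geometric (trials until first success), E[X] = 1/p = 1/(1/2) = 2

2


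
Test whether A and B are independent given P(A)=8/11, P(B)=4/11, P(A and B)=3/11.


P(A)*P(B) = 8/11*4/11 = 32/121
P(A∩B) = 3/11 != 32/121, so not independent

No, A and B are not independent


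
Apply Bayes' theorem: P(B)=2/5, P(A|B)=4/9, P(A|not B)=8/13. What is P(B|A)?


P(A) = P(A|B)P(B) + P(A|B')P(B') = 4/9*2/5 + 8/13*3/5 = 64/117
P(B|A) = P(A|B)P(B)/P(A) = (8/45)/(64/117) = 13/40

13/40


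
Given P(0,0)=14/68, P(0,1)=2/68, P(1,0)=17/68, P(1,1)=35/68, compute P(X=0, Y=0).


Read from table: P(X=0, Y=0) = 14/68 = 7/34

7/34


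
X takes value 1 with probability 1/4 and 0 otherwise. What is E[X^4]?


For Bernoulli: X in {0,1}
E[X^4] = 0^4*(1-1/4) + 1^4*1/4 = 1/4

1/4


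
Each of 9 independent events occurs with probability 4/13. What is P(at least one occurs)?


P(at least one) = 1 - P(none)
P(none) = (1 - 4/13)^9 = (9/13)^9 = 387420489/10604499373
P(at least one) = 1 - 387420489/10604499373 = 10217078884/10604499373

10217078884/10604499373


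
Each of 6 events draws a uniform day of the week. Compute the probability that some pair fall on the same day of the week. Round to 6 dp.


P(all different) = prod((7-i)/7 for i=0..5) = 0.042839
P(at least one match) = 1 - 0.042839 = 0.957161

0.957161


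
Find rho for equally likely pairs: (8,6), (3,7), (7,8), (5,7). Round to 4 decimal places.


Cov(X,Y) = -0.2500, Var(X) = 3.6875, Var(Y) = 0.5000
rho = Cov/(sqrt(VarX)*sqrt(VarY)) = -0.1841

-0.1841


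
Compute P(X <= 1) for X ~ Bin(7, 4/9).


P(X<=1) = P(X=0) + P(X=1)
= 78125/4782969 + 437500/4782969
= 171875/1594323

171875/1594323


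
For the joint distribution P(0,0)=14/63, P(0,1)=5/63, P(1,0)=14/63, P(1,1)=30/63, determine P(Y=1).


P(Y=1) = P(0,1)+P(1,1) = 5/63 + 30/63 = 35/63 = 5/9

5/9


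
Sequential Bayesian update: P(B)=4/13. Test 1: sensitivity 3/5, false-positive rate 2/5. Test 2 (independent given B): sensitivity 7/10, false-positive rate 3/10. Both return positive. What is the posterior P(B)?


After test 1: P(+) = 3/5*4/13 + 2/5*9/13 = 6/13
P(B|+) = (12/65)/(6/13) = 2/5
After test 2 (use post1 as new prior): P(+) = 7/10*2/5 + 3/10*3/5 = 23/50
P(B|+,+) = (7/25)/(23/50) = 14/23

14/23


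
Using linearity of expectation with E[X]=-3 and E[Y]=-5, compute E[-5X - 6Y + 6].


E[-5X - 6Y + 6] = -5*E[X] - 6*E[Y] + 6
= (-5)*(-3) + (-6)*(-5) + (6)
= 15 + 30 + 6 = 51

51


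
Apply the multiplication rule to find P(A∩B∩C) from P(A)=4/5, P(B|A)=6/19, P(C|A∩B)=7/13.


P(A∩B∩C) = P(A) * P(B|A) * P(C|A∩B)
= 4/5 * 6/19 * 7/13
= 24/95 * 7/13 = 168/1235

168/1235


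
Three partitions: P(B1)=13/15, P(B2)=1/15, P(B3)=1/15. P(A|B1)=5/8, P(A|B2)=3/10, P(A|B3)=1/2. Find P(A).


P(A) = P(A|B1)P(B1) + P(A|B2)P(B2) + P(A|B3)P(B3)
= 5/8*13/15 + 3/10*1/15 + 1/2*1/15
= 13/24 + 1/50 + 1/30 = 119/200

119/200


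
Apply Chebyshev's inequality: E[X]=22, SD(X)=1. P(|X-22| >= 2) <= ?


k = 2/1 = 2
Chebyshev: P(|X-mu| >= k*sigma) <= 1/k^2 = 1/2^2 = 1/4

1/4


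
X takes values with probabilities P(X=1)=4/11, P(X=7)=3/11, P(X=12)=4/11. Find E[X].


E[X] = sum(x * P(x))
= 1*4/11 + 7*3/11 + 12*4/11
= 73/11

73/11


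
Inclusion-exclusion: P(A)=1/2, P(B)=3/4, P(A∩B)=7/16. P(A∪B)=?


P(A∪B) = P(A) + P(B) - P(A∩B)
= 1/2 + 3/4 - 7/16 = 13/16

13/16


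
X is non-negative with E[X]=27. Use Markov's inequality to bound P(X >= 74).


Markov: P(X >= a) <= E[X]/a
P(X >= 74) <= 27/74

27/74


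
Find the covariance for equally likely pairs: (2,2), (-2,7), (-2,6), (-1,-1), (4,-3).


E[X]=1/5, E[Y]=11/5, E[XY]=-33/5
Cov(X,Y) = E[XY] - E[X]E[Y] = -33/5 - 1/5*11/5 = -176/25

-176/25


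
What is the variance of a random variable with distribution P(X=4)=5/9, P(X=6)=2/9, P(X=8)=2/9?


E[X] = 16/3, E[X^2] = 280/9
Var(X) = E[X^2] - (E[X])^2 = 280/9 - (16/3)^2 = 8/3

8/3


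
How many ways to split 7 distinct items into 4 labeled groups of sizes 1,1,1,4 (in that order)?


7! = 5040
Denominator: 1!=1 * 1!=1 * 1!=1 * 4!=24
Coefficient = 5040 / 24 = 210

210


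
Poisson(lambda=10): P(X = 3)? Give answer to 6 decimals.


P(X=3) = e^(-10) * 10^3 / 3!
≈ 0.00004539992976 * 1000 / 6
≈ 0.007567

0.007567


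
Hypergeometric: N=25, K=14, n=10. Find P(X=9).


P(X=9) = C(14,9)*C(11,1) / C(25,10)
= 2002*11 / 3268760
= 22022/3268760 = 1001/148580

1001/148580


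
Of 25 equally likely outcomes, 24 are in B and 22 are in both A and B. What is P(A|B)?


P(A|B) = P(A∩B)/P(B) = (22/25)/(24/25) = 22/24 = 11/12

11/12


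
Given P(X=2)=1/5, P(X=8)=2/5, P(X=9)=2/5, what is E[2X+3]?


E[2X+3] = sum(g(x)*P(x))
= 7*1/5 + 19*2/5 + 21*2/5
= 87/5

87/5


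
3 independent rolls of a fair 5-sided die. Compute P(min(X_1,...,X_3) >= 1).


P(min >= 1) = P(all X_i >= 1) = (P(X_1 >= 1))^3
= (5/5)^3 = 1^3 = 1

1


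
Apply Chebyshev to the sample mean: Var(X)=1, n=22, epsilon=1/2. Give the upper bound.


Var(Xbar) = Var(X)/n = 1/22
Chebyshev: P(|Xbar-mu| >= 1/2) <= Var(Xbar)/(1/2)^2 = (1/22)/(1/4) = 2/11

2/11


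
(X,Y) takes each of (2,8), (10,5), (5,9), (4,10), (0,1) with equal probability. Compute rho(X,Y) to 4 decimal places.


Cov(X,Y) = 2.4800, Var(X) = 11.3600, Var(Y) = 10.6400
rho = Cov/(sqrt(VarX)*sqrt(VarY)) = 0.2256

0.2256


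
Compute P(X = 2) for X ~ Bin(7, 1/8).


P(X=2) = C(7,2) * p^2 * (1-p)^5
= 21 * 1/64 * 16807/32768
= 352947/2097152

352947/2097152


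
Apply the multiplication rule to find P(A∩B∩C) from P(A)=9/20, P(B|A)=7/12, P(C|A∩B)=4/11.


P(A∩B∩C) = P(A) * P(B|A) * P(C|A∩B)
= 9/20 * 7/12 * 4/11
= 21/80 * 4/11 = 21/220

21/220


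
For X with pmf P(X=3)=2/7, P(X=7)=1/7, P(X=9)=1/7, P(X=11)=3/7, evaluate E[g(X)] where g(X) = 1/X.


E[1/X] = sum(g(x)*P(x))
= 1/3*2/7 + 1/7*1/7 + 1/9*1/7 + 1/11*3/7
= 827/4851

827/4851


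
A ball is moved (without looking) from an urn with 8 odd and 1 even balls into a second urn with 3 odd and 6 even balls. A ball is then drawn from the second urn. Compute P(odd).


P(transfer odd) = 8/9; P(transfer even) = 1/9
If odd transferred: Urn II has 4 odd of 10, so P(odd|odd moved) = 2/5
If even transferred: Urn II has 3 odd of 10, so P(odd|even moved) = 3/10
By total probability: P(odd) = 8/9*2/5 + 1/9*3/10 = 7/18

7/18


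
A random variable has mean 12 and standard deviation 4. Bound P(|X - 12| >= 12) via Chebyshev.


k = 12/4 = 3
Chebyshev: P(|X-mu| >= k*sigma) <= 1/k^2 = 1/3^2 = 1/9

1/9


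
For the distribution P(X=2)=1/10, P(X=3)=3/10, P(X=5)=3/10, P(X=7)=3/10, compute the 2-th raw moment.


E[X^2] = sum(x^2 * P(x))
= 4*1/10 + 9*3/10 + 25*3/10 + 49*3/10
= 253/10

253/10


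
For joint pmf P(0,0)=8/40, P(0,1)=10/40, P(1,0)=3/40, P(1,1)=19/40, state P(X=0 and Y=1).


Read from table: P(X=0, Y=1) = 10/40 = 1/4

1/4


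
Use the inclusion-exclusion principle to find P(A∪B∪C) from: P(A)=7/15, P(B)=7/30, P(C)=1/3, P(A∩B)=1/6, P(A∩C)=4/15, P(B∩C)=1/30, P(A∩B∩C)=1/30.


P(A∪B∪C) = P(A)+P(B)+P(C) - P(AB)-P(AC)-P(BC) + P(ABC)
= 7/15+7/30+1/3 - 1/6-4/15-1/30 + 1/30
= 3/5

3/5


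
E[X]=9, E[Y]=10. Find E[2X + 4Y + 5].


E[2X + 4Y + 5] = 2*E[X] + 4*E[Y] + 5
= (2)*(9) + (4)*(10) + (5)
= 18 + 40 + 5 = 63

63


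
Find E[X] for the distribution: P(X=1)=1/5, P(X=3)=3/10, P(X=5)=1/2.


E[X] = sum(x * P(x))
= 1*1/5 + 3*3/10 + 5*1/2
= 18/5

18/5


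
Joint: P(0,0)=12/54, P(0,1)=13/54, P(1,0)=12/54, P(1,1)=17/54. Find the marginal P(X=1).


P(X=1) = P(1,0)+P(1,1) = 12/54 + 17/54 = 29/54

29/54


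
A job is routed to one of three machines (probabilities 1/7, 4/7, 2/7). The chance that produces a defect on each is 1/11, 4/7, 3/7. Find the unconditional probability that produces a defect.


P(A) = P(A|B1)P(B1) + P(A|B2)P(B2) + P(A|B3)P(B3)
= 1/11*1/7 + 4/7*4/7 + 3/7*2/7
= 1/77 + 16/49 + 6/49 = 249/539

249/539


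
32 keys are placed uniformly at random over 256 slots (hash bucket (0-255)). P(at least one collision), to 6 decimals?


P(all different) = prod((256-i)/256 for i=0..31) = 0.132357
P(at least one match) = 1 - 0.132357 = 0.867643

0.867643


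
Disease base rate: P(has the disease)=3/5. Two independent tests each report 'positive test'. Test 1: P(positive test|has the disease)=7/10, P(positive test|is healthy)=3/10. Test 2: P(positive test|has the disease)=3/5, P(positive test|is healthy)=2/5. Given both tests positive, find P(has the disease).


After test 1: P(+) = 7/10*3/5 + 3/10*2/5 = 27/50
P(B|+) = (21/50)/(27/50) = 7/9
After test 2 (use post1 as new prior): P(+) = 3/5*7/9 + 2/5*2/9 = 5/9
P(B|+,+) = (7/15)/(5/9) = 21/25

21/25


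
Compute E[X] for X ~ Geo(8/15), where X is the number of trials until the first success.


For geometric (trials until first success), E[X] = 1/p = 1/(8/15) = 15/8

15/8


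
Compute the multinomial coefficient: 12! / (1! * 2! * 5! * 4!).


12! = 479001600
Denominator: 1!=1 * 2!=2 * 5!=120 * 4!=24
Coefficient = 479001600 / 5760 = 83160

83160


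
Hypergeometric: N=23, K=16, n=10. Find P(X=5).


P(X=5) = C(16,5)*C(7,5) / C(23,10)
= 4368*21 / 1144066
= 91728/1144066 = 6552/81719

6552/81719


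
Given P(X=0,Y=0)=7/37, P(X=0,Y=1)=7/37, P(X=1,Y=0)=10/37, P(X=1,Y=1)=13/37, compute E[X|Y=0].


P(Y=0) = 17/37
E[X|Y=0] = (0*7 + 1*10)/17 = 10/17

10/17


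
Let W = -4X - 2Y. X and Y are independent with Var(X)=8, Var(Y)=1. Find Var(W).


Independence => Cov(X,Y)=0
Var(-4X - 2Y) = (-4)^2*Var(X) + (-2)^2*Var(Y)
= 16*8 + 4*1 = 132

132


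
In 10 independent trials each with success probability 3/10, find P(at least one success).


P(at least one) = 1 - P(none)
P(none) = (1 - 3/10)^10 = (7/10)^10 = 282475249/10000000000
P(at least one) = 1 - 282475249/10000000000 = 9717524751/10000000000

9717524751/10000000000


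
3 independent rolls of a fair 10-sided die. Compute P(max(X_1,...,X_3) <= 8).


P(max <= 8) = P(all X_i <= 8) = (P(X_1 <= 8))^3
= (8/10)^3 = (4/5)^3 = 64/125

64/125


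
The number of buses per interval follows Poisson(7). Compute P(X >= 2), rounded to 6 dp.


P(X>=2) = 1 - P(X<=1) = 1 - (e^(-7)*7^0/0! + e^(-7)*7^1/1!)
≈ 1 - (0.0009118820 + 0.0063831738)
= 1 - 0.0072950558 = 0.9927049442
≈ 0.992705

0.992705


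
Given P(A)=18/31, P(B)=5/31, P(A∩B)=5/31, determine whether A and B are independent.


P(A)*P(B) = 18/31*5/31 = 90/961
P(A∩B) = 5/31 != 90/961, so not independent

No, A and B are not independent


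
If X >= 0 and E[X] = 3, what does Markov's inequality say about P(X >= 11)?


Markov: P(X >= a) <= E[X]/a
P(X >= 11) <= 3/11

3/11


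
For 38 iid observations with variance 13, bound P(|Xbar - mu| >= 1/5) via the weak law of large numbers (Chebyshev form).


Var(Xbar) = Var(X)/n = 13/38
Chebyshev: P(|Xbar-mu| >= 1/5) <= Var(Xbar)/(1/5)^2 = (13/38)/(1/25) = 325/38
Bound exceeds 1, so trivial bound: 1

1


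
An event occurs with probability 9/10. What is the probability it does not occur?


P(A') = 1 - P(A) = 1 - 9/10 = 1/10

1/10


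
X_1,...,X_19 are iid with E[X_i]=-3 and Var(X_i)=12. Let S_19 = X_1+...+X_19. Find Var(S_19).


By independence, Var(S_n) = n*Var(X_1) = 19*12 = 228

228


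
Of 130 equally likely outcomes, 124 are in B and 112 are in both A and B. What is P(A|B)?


P(A|B) = P(A∩B)/P(B) = (112/130)/(124/130) = 112/124 = 28/31

28/31


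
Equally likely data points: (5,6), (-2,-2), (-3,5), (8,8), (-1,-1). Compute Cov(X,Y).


E[X]=7/5, E[Y]=16/5, E[XY]=84/5
Cov(X,Y) = E[XY] - E[X]E[Y] = 84/5 - 7/5*16/5 = 308/25

308/25


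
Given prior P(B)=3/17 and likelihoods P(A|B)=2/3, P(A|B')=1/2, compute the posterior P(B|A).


P(A) = P(A|B)P(B) + P(A|B')P(B') = 2/3*3/17 + 1/2*14/17 = 9/17
P(B|A) = P(A|B)P(B)/P(A) = (2/17)/(9/17) = 2/9

2/9


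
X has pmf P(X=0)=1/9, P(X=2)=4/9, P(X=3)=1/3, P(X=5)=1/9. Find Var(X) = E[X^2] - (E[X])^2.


E[X] = 22/9, E[X^2] = 68/9
Var(X) = E[X^2] - (E[X])^2 = 68/9 - (22/9)^2 = 128/81

128/81


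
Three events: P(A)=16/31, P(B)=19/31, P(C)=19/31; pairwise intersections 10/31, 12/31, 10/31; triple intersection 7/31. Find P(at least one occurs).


P(A∪B∪C) = P(A)+P(B)+P(C) - P(AB)-P(AC)-P(BC) + P(ABC)
= 16/31+19/31+19/31 - 10/31-12/31-10/31 + 7/31
= 29/31

29/31


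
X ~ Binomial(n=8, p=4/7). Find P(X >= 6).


P(X>=6) = P(X=6) + P(X=7) + P(X=8)
= 147456/823543 + 393216/5764801 + 65536/5764801
= 212992/823543

212992/823543


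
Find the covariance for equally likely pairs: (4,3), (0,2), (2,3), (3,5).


E[X]=9/4, E[Y]=13/4, E[XY]=33/4
Cov(X,Y) = E[XY] - E[X]E[Y] = 33/4 - 9/4*13/4 = 15/16

15/16


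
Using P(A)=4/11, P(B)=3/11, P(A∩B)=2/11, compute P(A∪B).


P(A∪B) = P(A) + P(B) - P(A∩B)
= 4/11 + 3/11 - 2/11 = 5/11

5/11


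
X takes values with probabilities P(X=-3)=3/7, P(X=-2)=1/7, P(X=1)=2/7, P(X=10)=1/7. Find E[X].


E[X] = sum(x * P(x))
= -3*3/7 - 2*1/7 + 1*2/7 + 10*1/7
= 1/7

1/7


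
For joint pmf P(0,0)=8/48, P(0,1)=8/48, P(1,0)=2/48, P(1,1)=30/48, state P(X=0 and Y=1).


Read from table: P(X=0, Y=1) = 8/48 = 1/6

1/6


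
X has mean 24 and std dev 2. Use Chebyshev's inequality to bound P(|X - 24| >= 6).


k = 6/2 = 3
Chebyshev: P(|X-mu| >= k*sigma) <= 1/k^2 = 1/3^2 = 1/9

1/9


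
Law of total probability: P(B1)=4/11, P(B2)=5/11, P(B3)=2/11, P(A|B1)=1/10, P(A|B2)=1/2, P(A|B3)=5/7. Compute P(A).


P(A) = P(A|B1)P(B1) + P(A|B2)P(B2) + P(A|B3)P(B3)
= 1/10*4/11 + 1/2*5/11 + 5/7*2/11
= 2/55 + 5/22 + 10/77 = 303/770

303/770


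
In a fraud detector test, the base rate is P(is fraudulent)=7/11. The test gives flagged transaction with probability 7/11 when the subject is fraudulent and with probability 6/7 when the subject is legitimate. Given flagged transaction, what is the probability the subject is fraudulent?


P(A) = P(A|B)P(B) + P(A|B')P(B') = 7/11*7/11 + 6/7*4/11 = 607/847
P(B|A) = P(A|B)P(B)/P(A) = (49/121)/(607/847) = 343/607

343/607


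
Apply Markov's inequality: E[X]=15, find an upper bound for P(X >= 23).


Markov: P(X >= a) <= E[X]/a
P(X >= 23) <= 15/23

15/23


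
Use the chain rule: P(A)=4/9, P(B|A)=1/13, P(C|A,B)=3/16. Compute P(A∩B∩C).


P(A∩B∩C) = P(A) * P(B|A) * P(C|A∩B)
= 4/9 * 1/13 * 3/16
= 4/117 * 3/16 = 1/156

1/156


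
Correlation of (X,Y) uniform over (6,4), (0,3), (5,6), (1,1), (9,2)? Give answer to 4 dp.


Cov(X,Y) = 1.1600, Var(X) = 10.9600, Var(Y) = 2.9600
rho = Cov/(sqrt(VarX)*sqrt(VarY)) = 0.2037

0.2037


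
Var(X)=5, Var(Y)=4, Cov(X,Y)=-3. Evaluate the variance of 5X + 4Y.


Var(5X + 4Y) = 5^2*Var(X) + 4^2*Var(Y) + 2*5*4*Cov(X,Y)
= 25*5 + 16*4 + 40*(-3)
= 125 + 64 - 120 = 69

69


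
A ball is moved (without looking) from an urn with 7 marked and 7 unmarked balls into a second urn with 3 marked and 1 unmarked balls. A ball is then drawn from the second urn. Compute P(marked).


P(transfer marked) = 7/14 = 1/2; P(transfer unmarked) = 1/2
If marked transferred: Urn II has 4 marked of 5, so P(marked|marked moved) = 4/5
If unmarked transferred: Urn II has 3 marked of 5, so P(marked|unmarked moved) = 3/5
By total probability: P(marked) = 1/2*4/5 + 1/2*3/5 = 7/10

7/10


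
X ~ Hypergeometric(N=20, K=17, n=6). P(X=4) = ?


P(X=4) = C(17,4)*C(3,2) / C(20,6)
= 2380*3 / 38760
= 7140/38760 = 7/38

7/38


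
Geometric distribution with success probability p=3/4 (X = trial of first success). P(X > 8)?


P(X > 8) = P(first 8 trials all fail) = (1-p)^8 = (1/4)^8 = 1/65536

1/65536


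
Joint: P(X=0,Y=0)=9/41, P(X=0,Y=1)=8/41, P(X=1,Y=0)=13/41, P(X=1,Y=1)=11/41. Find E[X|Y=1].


P(Y=1) = 19/41
E[X|Y=1] = (0*8 + 1*11)/19 = 11/19

11/19


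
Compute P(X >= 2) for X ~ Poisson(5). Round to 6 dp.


P(X>=2) = 1 - P(X<=1) = 1 - (e^(-5)*5^0/0! + e^(-5)*5^1/1!)
≈ 1 - (0.0067379470 + 0.0336897350)
= 1 - 0.0404276820 = 0.9595723180
≈ 0.959572

0.959572


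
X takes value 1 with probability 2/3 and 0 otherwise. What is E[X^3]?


For Bernoulli: X in {0,1}
E[X^3] = 0^3*(1-2/3) + 1^3*2/3 = 2/3

2/3


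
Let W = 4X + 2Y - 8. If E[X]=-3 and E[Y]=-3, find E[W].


E[4X + 2Y - 8] = 4*E[X] + 2*E[Y] - 8
= (4)*(-3) + (2)*(-3) + (-8)
= -12 - 6 - 8 = -26

-26


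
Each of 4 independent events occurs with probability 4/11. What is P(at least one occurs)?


P(at least one) = 1 - P(none)
P(none) = (1 - 4/11)^4 = (7/11)^4 = 2401/14641
P(at least one) = 1 - 2401/14641 = 12240/14641

12240/14641


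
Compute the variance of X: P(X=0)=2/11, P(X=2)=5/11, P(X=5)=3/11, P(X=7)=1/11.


E[X] = 32/11, E[X^2] = 144/11
Var(X) = E[X^2] - (E[X])^2 = 144/11 - (32/11)^2 = 560/121

560/121


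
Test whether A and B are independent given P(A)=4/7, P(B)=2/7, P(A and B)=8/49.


P(A)*P(B) = 4/7*2/7 = 8/49
P(A∩B) = 8/49, which equals P(A)P(B), so independent

Yes, A and B are independent


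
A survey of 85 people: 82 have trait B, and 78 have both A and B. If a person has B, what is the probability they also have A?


P(A|B) = P(A∩B)/P(B) = (78/85)/(82/85) = 78/82 = 39/41

39/41


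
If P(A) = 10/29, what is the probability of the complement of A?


P(A') = 1 - P(A) = 1 - 10/29 = 19/29

19/29


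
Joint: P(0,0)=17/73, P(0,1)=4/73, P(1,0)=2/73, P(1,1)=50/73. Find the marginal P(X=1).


P(X=1) = P(1,0)+P(1,1) = 2/73 + 50/73 = 52/73

52/73


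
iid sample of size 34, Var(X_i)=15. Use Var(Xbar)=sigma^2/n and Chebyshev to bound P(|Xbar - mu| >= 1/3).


Var(Xbar) = Var(X)/n = 15/34
Chebyshev: P(|Xbar-mu| >= 1/3) <= Var(Xbar)/(1/3)^2 = (15/34)/(1/9) = 135/34
Bound exceeds 1, so trivial bound: 1

1


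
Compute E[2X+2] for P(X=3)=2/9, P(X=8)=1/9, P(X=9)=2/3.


E[2X+2] = sum(g(x)*P(x))
= 8*2/9 + 18*1/9 + 20*2/3
= 154/9

154/9


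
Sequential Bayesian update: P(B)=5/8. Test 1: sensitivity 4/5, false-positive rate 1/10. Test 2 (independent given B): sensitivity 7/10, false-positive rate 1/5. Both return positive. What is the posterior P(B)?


After test 1: P(+) = 4/5*5/8 + 1/10*3/8 = 43/80
P(B|+) = (1/2)/(43/80) = 40/43
After test 2 (use post1 as new prior): P(+) = 7/10*40/43 + 1/5*3/43 = 143/215
P(B|+,+) = (28/43)/(143/215) = 140/143

140/143


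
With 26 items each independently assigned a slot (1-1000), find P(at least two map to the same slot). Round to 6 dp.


P(all different) = prod((1000-i)/1000 for i=0..25) = 0.720508
P(at least one match) = 1 - 0.720508 = 0.279492

0.279492


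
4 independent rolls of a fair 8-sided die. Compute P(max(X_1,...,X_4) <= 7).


P(max <= 7) = P(all X_i <= 7) = (P(X_1 <= 7))^4
= (7/8)^4 = 2401/4096

2401/4096


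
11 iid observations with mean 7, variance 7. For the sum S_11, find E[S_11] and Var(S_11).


E[S_n] = n*mu = 11*7 = 77
Var(S_n) = n*sigma^2 = 11*7 = 77

E[S_11]=77, Var(S_11)=77


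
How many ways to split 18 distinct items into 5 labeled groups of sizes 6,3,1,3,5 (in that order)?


18! = 6402373705728000
Denominator: 6!=720 * 3!=6 * 1!=1 * 3!=6 * 5!=120
Coefficient = 6402373705728000 / 3110400 = 2058376320

2058376320


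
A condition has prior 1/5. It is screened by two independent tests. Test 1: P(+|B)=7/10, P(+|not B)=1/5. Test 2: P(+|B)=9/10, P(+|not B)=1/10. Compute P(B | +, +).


After test 1: P(+) = 7/10*1/5 + 1/5*4/5 = 3/10
P(B|+) = (7/50)/(3/10) = 7/15
After test 2 (use post1 as new prior): P(+) = 9/10*7/15 + 1/10*8/15 = 71/150
P(B|+,+) = (21/50)/(71/150) = 63/71

63/71


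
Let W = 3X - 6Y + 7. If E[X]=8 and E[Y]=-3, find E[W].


E[3X - 6Y + 7] = 3*E[X] - 6*E[Y] + 7
= (3)*(8) + (-6)*(-3) + (7)
= 24 + 18 + 7 = 49

49


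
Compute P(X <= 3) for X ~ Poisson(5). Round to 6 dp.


P(X<=3) = e^(-5)*5^0/0! + e^(-5)*5^1/1! + e^(-5)*5^2/2! + e^(-5)*5^3/3!
≈ 0.0067379470 + 0.0336897350 + 0.0842243375 + 0.1403738958
= 0.2650259153
≈ 0.265026

0.265026


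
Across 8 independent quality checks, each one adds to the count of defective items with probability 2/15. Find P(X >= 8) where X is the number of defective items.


P(X>=8) = P(X=8)
= 256/2562890625
= 256/2562890625

256/2562890625


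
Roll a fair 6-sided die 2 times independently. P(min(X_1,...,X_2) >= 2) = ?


P(min >= 2) = P(all X_i >= 2) = (P(X_1 >= 2))^2
= (5/6)^2 = 25/36

25/36


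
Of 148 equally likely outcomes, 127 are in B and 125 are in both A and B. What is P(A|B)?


P(A|B) = P(A∩B)/P(B) = (125/148)/(127/148) = 125/127

125/127


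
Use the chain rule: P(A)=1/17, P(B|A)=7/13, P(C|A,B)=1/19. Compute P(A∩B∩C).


P(A∩B∩C) = P(A) * P(B|A) * P(C|A∩B)
= 1/17 * 7/13 * 1/19
= 7/221 * 1/19 = 7/4199

7/4199


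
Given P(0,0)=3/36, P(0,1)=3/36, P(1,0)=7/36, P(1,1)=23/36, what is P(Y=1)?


P(Y=1) = P(0,1)+P(1,1) = 3/36 + 23/36 = 26/36 = 13/18

13/18


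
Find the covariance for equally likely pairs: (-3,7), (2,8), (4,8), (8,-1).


E[X]=11/4, E[Y]=11/2, E[XY]=19/4
Cov(X,Y) = E[XY] - E[X]E[Y] = 19/4 - 11/4*11/2 = -83/8

-83/8


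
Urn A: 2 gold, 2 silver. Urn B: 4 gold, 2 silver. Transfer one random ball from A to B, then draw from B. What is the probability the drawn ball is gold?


P(transfer gold) = 2/4 = 1/2; P(transfer silver) = 1/2
If gold transferred: Urn II has 5 gold of 7, so P(gold|gold moved) = 5/7
If silver transferred: Urn II has 4 gold of 7, so P(gold|silver moved) = 4/7
By total probability: P(gold) = 1/2*5/7 + 1/2*4/7 = 9/14

9/14


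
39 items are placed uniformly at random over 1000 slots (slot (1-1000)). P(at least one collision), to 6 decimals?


P(all different) = prod((1000-i)/1000 for i=0..38) = 0.472037
P(at least one match) = 1 - 0.472037 = 0.527963

0.527963


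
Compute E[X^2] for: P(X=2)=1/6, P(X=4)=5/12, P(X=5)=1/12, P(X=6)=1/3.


E[X^2] = sum(x^2 * P(x))
= 4*1/6 + 16*5/12 + 25*1/12 + 36*1/3
= 257/12

257/12


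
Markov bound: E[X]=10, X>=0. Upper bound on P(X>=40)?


Markov: P(X >= a) <= E[X]/a
P(X >= 40) <= 10/40 = 1/4

1/4


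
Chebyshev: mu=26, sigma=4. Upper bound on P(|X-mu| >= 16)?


k = 16/4 = 4
Chebyshev: P(|X-mu| >= k*sigma) <= 1/k^2 = 1/4^2 = 1/16

1/16


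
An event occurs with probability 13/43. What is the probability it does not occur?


P(A') = 1 - P(A) = 1 - 13/43 = 30/43

30/43


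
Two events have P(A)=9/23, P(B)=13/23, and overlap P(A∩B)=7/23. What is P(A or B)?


P(A∪B) = P(A) + P(B) - P(A∩B)
= 9/23 + 13/23 - 7/23 = 15/23

15/23


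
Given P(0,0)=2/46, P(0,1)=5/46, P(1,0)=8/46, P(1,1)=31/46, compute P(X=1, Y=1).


Read from table: P(X=1, Y=1) = 31/46

31/46


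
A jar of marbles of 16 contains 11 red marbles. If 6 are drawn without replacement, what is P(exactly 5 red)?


P(X=5) = C(11,5)*C(5,1) / C(16,6)
= 462*5 / 8008
= 2310/8008 = 15/52

15/52


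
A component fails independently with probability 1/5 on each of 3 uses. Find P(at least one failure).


P(at least one) = 1 - P(none)
P(none) = (1 - 1/5)^3 = (4/5)^3 = 64/125
P(at least one) = 1 - 64/125 = 61/125

61/125


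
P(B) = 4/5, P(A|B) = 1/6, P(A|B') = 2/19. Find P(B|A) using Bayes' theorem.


P(A) = P(A|B)P(B) + P(A|B')P(B') = 1/6*4/5 + 2/19*1/5 = 44/285
P(B|A) = P(A|B)P(B)/P(A) = (2/15)/(44/285) = 19/22

19/22


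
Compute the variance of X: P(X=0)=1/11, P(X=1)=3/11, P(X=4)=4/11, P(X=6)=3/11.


E[X] = 37/11, E[X^2] = 175/11
Var(X) = E[X^2] - (E[X])^2 = 175/11 - (37/11)^2 = 556/121

556/121


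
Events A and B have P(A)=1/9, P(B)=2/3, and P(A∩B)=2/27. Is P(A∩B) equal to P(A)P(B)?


P(A)*P(B) = 1/9*2/3 = 2/27
P(A∩B) = 2/27, which equals P(A)P(B), so independent

Yes, A and B are independent


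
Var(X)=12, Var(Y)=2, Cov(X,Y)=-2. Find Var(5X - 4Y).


Var(5X - 4Y) = 5^2*Var(X) + (-4)^2*Var(Y) + 2*5*(-4)*Cov(X,Y)
= 25*12 + 16*2 - 40*(-2)
= 300 + 32 + 80 = 412

412


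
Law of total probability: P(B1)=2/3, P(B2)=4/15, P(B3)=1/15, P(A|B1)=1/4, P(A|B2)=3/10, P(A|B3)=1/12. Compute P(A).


P(A) = P(A|B1)P(B1) + P(A|B2)P(B2) + P(A|B3)P(B3)
= 1/4*2/3 + 3/10*4/15 + 1/12*1/15
= 1/6 + 2/25 + 1/180 = 227/900

227/900


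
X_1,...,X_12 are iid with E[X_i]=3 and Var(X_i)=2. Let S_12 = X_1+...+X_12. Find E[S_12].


E[S_n] = n*E[X_1] = 12*3 = 36

36


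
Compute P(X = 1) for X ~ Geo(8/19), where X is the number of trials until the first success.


P(X=1) = (1-p)^0 * p = (11/19)^0 * 8/19
= 1 * 8/19 = 8/19

8/19


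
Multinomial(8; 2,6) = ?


8! = 40320
Denominator: 2!=2 * 6!=720
Coefficient = 40320 / 1440 = 28

28


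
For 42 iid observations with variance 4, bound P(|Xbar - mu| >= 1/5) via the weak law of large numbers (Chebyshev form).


Var(Xbar) = Var(X)/n = 4/42
Chebyshev: P(|Xbar-mu| >= 1/5) <= Var(Xbar)/(1/5)^2 = (2/21)/(1/25) = 50/21
Bound exceeds 1, so trivial bound: 1

1


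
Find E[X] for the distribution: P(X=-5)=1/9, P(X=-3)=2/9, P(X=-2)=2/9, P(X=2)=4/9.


E[X] = sum(x * P(x))
= -5*1/9 - 3*2/9 - 2*2/9 + 2*4/9
= -7/9

-7/9


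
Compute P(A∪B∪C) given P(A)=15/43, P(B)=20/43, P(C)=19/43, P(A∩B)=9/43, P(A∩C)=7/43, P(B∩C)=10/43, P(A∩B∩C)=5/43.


P(A∪B∪C) = P(A)+P(B)+P(C) - P(AB)-P(AC)-P(BC) + P(ABC)
= 15/43+20/43+19/43 - 9/43-7/43-10/43 + 5/43
= 33/43

33/43


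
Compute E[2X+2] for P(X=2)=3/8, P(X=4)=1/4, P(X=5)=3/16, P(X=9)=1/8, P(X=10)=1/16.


E[2X+2] = sum(g(x)*P(x))
= 6*3/8 + 10*1/4 + 12*3/16 + 20*1/8 + 22*1/16
= 87/8

87/8


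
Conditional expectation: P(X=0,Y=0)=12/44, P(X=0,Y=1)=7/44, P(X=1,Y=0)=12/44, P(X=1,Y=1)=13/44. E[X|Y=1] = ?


P(Y=1) = 20/44
E[X|Y=1] = (0*7 + 1*13)/20 = 13/20

13/20


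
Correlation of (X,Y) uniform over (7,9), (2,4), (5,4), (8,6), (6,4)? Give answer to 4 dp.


Cov(X,Y) = 2.3600, Var(X) = 4.2400, Var(Y) = 3.8400
rho = Cov/(sqrt(VarX)*sqrt(VarY)) = 0.5849

0.5849


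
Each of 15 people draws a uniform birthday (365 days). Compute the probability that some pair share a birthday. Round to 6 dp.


P(all different) = prod((365-i)/365 for i=0..14) = 0.747099
P(at least one match) = 1 - 0.747099 = 0.252901

0.252901


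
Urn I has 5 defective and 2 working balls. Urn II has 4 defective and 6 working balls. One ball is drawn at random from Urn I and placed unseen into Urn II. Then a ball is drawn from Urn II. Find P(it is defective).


P(transfer defective) = 5/7; P(transfer working) = 2/7
If defective transferred: Urn II has 5 defective of 11, so P(defective|defective moved) = 5/11
If working transferred: Urn II has 4 defective of 11, so P(defective|working moved) = 4/11
By total probability: P(defective) = 5/7*5/11 + 2/7*4/11 = 3/7

3/7


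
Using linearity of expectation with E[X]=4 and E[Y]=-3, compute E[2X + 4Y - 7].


E[2X + 4Y - 7] = 2*E[X] + 4*E[Y] - 7
= (2)*(4) + (4)*(-3) + (-7)
= 8 - 12 - 7 = -11

-11


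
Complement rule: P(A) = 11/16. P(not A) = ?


P(A') = 1 - P(A) = 1 - 11/16 = 5/16

5/16


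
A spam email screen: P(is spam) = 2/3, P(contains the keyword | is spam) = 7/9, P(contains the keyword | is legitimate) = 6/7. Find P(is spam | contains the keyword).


P(A) = P(A|B)P(B) + P(A|B')P(B') = 7/9*2/3 + 6/7*1/3 = 152/189
P(B|A) = P(A|B)P(B)/P(A) = (14/27)/(152/189) = 49/76

49/76


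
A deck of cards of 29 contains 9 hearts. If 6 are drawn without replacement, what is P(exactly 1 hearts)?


P(X=1) = C(9,1)*C(20,5) / C(29,6)
= 9*15504 / 475020
= 139536/475020 = 3876/13195

3876/13195


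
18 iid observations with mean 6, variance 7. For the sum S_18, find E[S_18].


E[S_n] = n*E[X_1] = 18*6 = 108

108


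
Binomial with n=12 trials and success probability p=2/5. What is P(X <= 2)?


P(X<=2) = P(X=0) + P(X=1) + P(X=2)
= 531441/244140625 + 4251528/244140625 + 15588936/244140625
= 4074381/48828125

4074381/48828125


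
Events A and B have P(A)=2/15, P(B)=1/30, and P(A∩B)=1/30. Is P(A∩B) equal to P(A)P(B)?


P(A)*P(B) = 2/15*1/30 = 1/225
P(A∩B) = 1/30 != 1/225, so not independent

No, A and B are not independent


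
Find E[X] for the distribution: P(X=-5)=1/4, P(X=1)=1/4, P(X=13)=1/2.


E[X] = sum(x * P(x))
= -5*1/4 + 1*1/4 + 13*1/2
= 11/2

11/2


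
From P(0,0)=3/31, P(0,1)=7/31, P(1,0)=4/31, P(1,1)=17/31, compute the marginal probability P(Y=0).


P(Y=0) = P(0,0)+P(1,0) = 3/31 + 4/31 = 7/31

7/31


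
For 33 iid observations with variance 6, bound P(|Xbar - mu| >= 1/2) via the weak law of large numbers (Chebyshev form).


Var(Xbar) = Var(X)/n = 6/33
Chebyshev: P(|Xbar-mu| >= 1/2) <= Var(Xbar)/(1/2)^2 = (2/11)/(1/4) = 8/11

8/11


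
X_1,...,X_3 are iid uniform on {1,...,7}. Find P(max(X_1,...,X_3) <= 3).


P(max <= 3) = P(all X_i <= 3) = (P(X_1 <= 3))^3
= (3/7)^3 = 27/343

27/343


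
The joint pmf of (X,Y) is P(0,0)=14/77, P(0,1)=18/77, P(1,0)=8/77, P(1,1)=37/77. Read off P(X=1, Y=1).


Read from table: P(X=1, Y=1) = 37/77

37/77


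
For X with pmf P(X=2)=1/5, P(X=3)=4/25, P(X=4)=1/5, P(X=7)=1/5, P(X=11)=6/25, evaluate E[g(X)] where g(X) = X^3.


E[X^3] = sum(g(x)*P(x))
= 8*1/5 + 27*4/25 + 64*1/5 + 343*1/5 + 1331*6/25
= 10169/25

10169/25


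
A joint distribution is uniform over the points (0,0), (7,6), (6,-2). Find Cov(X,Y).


E[X]=13/3, E[Y]=4/3, E[XY]=10
Cov(X,Y) = E[XY] - E[X]E[Y] = 10 - 13/3*4/3 = 38/9

38/9


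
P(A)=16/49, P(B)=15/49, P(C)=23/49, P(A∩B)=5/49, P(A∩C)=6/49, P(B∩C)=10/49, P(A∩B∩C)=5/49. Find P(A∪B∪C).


P(A∪B∪C) = P(A)+P(B)+P(C) - P(AB)-P(AC)-P(BC) + P(ABC)
= 16/49+15/49+23/49 - 5/49-6/49-10/49 + 5/49
= 38/49

38/49


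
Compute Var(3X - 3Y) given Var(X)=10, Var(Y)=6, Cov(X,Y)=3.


Var(3X - 3Y) = 3^2*Var(X) + (-3)^2*Var(Y) + 2*3*(-3)*Cov(X,Y)
= 9*10 + 9*6 - 18*3
= 90 + 54 - 54 = 90

90


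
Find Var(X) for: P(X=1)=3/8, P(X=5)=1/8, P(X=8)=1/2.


E[X] = 5, E[X^2] = 71/2
Var(X) = E[X^2] - (E[X])^2 = 71/2 - (5)^2 = 21/2

21/2


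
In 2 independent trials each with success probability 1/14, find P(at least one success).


P(at least one) = 1 - P(none)
P(none) = (1 - 1/14)^2 = (13/14)^2 = 169/196
P(at least one) = 1 - 169/196 = 27/196

27/196


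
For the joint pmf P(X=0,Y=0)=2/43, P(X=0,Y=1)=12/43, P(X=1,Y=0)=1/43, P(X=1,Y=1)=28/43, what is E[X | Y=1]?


P(Y=1) = 40/43
E[X|Y=1] = (0*12 + 1*28)/40 = 28/40 = 7/10

7/10


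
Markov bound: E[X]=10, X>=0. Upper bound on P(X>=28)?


Markov: P(X >= a) <= E[X]/a
P(X >= 28) <= 10/28 = 5/14

5/14


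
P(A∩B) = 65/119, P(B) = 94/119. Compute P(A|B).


P(A|B) = P(A∩B)/P(B) = (65/119)/(94/119) = 65/94

65/94


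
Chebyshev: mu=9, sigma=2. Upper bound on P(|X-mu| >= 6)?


k = 6/2 = 3
Chebyshev: P(|X-mu| >= k*sigma) <= 1/k^2 = 1/3^2 = 1/9

1/9


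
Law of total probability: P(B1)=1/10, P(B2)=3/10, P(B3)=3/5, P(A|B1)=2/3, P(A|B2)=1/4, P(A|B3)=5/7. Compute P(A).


P(A) = P(A|B1)P(B1) + P(A|B2)P(B2) + P(A|B3)P(B3)
= 2/3*1/10 + 1/4*3/10 + 5/7*3/5
= 1/15 + 3/40 + 3/7 = 479/840

479/840


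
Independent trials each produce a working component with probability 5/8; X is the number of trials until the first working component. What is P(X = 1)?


P(X=1) = (1-p)^0 * p = (3/8)^0 * 5/8
= 1 * 5/8 = 5/8

5/8


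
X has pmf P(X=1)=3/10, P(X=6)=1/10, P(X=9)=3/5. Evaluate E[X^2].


E[X^2] = sum(x^2 * P(x))
= 1*3/10 + 36*1/10 + 81*3/5
= 105/2

105/2


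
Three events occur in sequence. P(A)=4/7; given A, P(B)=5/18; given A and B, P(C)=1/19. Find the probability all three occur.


P(A∩B∩C) = P(A) * P(B|A) * P(C|A∩B)
= 4/7 * 5/18 * 1/19
= 10/63 * 1/19 = 10/1197

10/1197


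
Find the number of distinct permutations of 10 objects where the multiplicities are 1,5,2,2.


10! = 3628800
Denominator: 1!=1 * 5!=120 * 2!=2 * 2!=2
Coefficient = 3628800 / 480 = 7560

7560


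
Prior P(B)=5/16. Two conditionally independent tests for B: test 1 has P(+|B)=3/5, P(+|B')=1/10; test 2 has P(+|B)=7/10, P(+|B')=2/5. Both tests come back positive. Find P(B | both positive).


After test 1: P(+) = 3/5*5/16 + 1/10*11/16 = 41/160
P(B|+) = (3/16)/(41/160) = 30/41
After test 2 (use post1 as new prior): P(+) = 7/10*30/41 + 2/5*11/41 = 127/205
P(B|+,+) = (21/41)/(127/205) = 105/127

105/127


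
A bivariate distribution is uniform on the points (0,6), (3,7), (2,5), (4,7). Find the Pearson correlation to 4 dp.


Cov(X,Y) = 0.6875, Var(X) = 2.1875, Var(Y) = 0.6875
rho = Cov/(sqrt(VarX)*sqrt(VarY)) = 0.5606

0.5606


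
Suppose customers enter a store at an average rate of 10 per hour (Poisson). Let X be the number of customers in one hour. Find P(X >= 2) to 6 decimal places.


P(X>=2) = 1 - P(X<=1) = 1 - (e^(-10)*10^0/0! + e^(-10)*10^1/1!)
≈ 1 - (0.0000453999 + 0.0004539993)
= 1 - 0.0004993992 = 0.9995006008
≈ 0.999501

0.999501


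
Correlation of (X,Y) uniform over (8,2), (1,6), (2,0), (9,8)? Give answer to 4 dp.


Cov(X,Y) = 3.5000, Var(X) = 12.5000, Var(Y) = 10.0000
rho = Cov/(sqrt(VarX)*sqrt(VarY)) = 0.3130

0.3130


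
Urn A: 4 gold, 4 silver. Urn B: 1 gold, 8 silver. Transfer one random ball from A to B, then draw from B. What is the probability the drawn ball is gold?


P(transfer gold) = 4/8 = 1/2; P(transfer silver) = 1/2
If gold transferred: Urn II has 2 gold of 10, so P(gold|gold moved) = 1/5
If silver transferred: Urn II has 1 gold of 10, so P(gold|silver moved) = 1/10
By total probability: P(gold) = 1/2*1/5 + 1/2*1/10 = 3/20

3/20


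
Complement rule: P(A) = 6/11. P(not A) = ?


P(A') = 1 - P(A) = 1 - 6/11 = 5/11

5/11


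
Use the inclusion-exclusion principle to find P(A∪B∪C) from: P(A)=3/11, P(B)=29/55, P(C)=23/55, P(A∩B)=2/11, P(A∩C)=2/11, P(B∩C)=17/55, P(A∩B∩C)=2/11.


P(A∪B∪C) = P(A)+P(B)+P(C) - P(AB)-P(AC)-P(BC) + P(ABC)
= 3/11+29/55+23/55 - 2/11-2/11-17/55 + 2/11
= 8/11

8/11


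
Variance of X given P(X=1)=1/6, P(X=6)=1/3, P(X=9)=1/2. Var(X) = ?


E[X] = 20/3, E[X^2] = 158/3
Var(X) = E[X^2] - (E[X])^2 = 158/3 - (20/3)^2 = 74/9

74/9


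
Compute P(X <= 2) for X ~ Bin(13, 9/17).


P(X<=2) = P(X=0) + P(X=1) + P(X=2)
= 549755813888/9904578032905937 + 8040178778112/9904578032905937 + 54271206752256/9904578032905937
= 62861141344256/9904578032905937

62861141344256/9904578032905937


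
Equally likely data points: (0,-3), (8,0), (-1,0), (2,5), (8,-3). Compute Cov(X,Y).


E[X]=17/5, E[Y]=-1/5, E[XY]=-14/5
Cov(X,Y) = E[XY] - E[X]E[Y] = -14/5 - 17/5*-1/5 = -53/25

-53/25


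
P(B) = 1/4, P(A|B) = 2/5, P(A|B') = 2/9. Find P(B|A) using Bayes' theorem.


P(A) = P(A|B)P(B) + P(A|B')P(B') = 2/5*1/4 + 2/9*3/4 = 4/15
P(B|A) = P(A|B)P(B)/P(A) = (1/10)/(4/15) = 3/8

3/8


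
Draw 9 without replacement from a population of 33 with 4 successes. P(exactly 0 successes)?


P(X=0) = C(4,0)*C(29,9) / C(33,9)
= 1*10015005 / 38567100
= 10015005/38567100 = 161/620

161/620


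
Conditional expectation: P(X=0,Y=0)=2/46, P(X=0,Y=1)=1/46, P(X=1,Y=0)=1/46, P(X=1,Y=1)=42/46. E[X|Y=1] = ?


P(Y=1) = 43/46
E[X|Y=1] = (0*1 + 1*42)/43 = 42/43

42/43


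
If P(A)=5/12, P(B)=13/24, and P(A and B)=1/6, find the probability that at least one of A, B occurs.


P(A∪B) = P(A) + P(B) - P(A∩B)
= 5/12 + 13/24 - 1/6 = 19/24

19/24


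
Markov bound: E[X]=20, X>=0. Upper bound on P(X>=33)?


Markov: P(X >= a) <= E[X]/a
P(X >= 33) <= 20/33

20/33


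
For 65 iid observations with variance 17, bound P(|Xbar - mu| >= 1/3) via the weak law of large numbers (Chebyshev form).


Var(Xbar) = Var(X)/n = 17/65
Chebyshev: P(|Xbar-mu| >= 1/3) <= Var(Xbar)/(1/3)^2 = (17/65)/(1/9) = 153/65
Bound exceeds 1, so trivial bound: 1

1


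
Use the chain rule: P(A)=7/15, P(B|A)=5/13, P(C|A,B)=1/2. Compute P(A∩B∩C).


P(A∩B∩C) = P(A) * P(B|A) * P(C|A∩B)
= 7/15 * 5/13 * 1/2
= 7/39 * 1/2 = 7/78

7/78


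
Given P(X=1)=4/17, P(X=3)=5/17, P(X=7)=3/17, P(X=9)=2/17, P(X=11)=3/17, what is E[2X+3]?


E[2X+3] = sum(g(x)*P(x))
= 5*4/17 + 9*5/17 + 17*3/17 + 21*2/17 + 25*3/17
= 233/17

233/17


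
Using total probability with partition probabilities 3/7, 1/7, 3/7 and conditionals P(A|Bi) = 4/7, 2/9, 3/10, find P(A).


P(A) = P(A|B1)P(B1) + P(A|B2)P(B2) + P(A|B3)P(B3)
= 4/7*3/7 + 2/9*1/7 + 3/10*3/7
= 12/49 + 2/63 + 9/70 = 1787/4410

1787/4410


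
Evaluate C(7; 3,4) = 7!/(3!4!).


7! = 5040
Denominator: 3!=6 * 4!=24
Coefficient = 5040 / 144 = 35

35


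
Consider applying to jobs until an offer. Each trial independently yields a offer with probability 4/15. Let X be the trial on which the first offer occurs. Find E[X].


For geometric (trials until first success), E[X] = 1/p = 1/(4/15) = 15/4

15/4


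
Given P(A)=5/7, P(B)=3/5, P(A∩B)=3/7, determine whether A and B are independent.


P(A)*P(B) = 5/7*3/5 = 3/7
P(A∩B) = 3/7, which equals P(A)P(B), so independent

Yes, A and B are independent


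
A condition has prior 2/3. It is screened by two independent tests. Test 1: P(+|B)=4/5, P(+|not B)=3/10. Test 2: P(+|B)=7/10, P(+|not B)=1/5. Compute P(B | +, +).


After test 1: P(+) = 4/5*2/3 + 3/10*1/3 = 19/30
P(B|+) = (8/15)/(19/30) = 16/19
After test 2 (use post1 as new prior): P(+) = 7/10*16/19 + 1/5*3/19 = 59/95
P(B|+,+) = (56/95)/(59/95) = 56/59

56/59


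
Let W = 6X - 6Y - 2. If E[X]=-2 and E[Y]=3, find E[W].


E[6X - 6Y - 2] = 6*E[X] - 6*E[Y] - 2
= (6)*(-2) + (-6)*(3) + (-2)
= -12 - 18 - 2 = -32

-32


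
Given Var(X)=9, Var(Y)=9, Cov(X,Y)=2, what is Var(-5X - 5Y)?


Var(-5X - 5Y) = (-5)^2*Var(X) + (-5)^2*Var(Y) + 2*(-5)*(-5)*Cov(X,Y)
= 25*9 + 25*9 + 50*2
= 225 + 225 + 100 = 550

550


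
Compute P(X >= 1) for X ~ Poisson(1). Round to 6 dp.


P(X>=1) = 1 - P(X<=0) = 1 - (e^(-1)*1^0/0!)
≈ 1 - 0.3678794412 = 0.6321205588
≈ 0.632121

0.632121


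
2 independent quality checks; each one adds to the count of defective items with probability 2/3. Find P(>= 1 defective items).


P(at least one) = 1 - P(none)
P(none) = (1 - 2/3)^2 = (1/3)^2 = 1/9
P(at least one) = 1 - 1/9 = 8/9

8/9


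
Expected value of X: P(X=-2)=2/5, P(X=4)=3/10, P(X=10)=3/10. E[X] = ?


E[X] = sum(x * P(x))
= -2*2/5 + 4*3/10 + 10*3/10
= 17/5

17/5


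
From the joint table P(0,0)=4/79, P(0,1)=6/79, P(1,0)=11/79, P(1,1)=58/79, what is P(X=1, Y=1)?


Read from table: P(X=1, Y=1) = 58/79

58/79


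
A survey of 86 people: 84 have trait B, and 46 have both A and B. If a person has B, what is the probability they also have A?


P(A|B) = P(A∩B)/P(B) = (46/86)/(84/86) = 46/84 = 23/42

23/42


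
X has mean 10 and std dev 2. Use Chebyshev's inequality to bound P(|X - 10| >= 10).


k = 10/2 = 5
Chebyshev: P(|X-mu| >= k*sigma) <= 1/k^2 = 1/5^2 = 1/25

1/25


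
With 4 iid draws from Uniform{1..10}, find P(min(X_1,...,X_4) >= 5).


P(min >= 5) = P(all X_i >= 5) = (P(X_1 >= 5))^4
= (6/10)^4 = (3/5)^4 = 81/625

81/625


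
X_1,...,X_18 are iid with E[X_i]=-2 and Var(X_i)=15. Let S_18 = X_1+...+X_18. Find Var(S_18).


By independence, Var(S_n) = n*Var(X_1) = 18*15 = 270

270


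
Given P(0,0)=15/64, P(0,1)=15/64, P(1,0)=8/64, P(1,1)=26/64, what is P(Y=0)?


P(Y=0) = P(0,0)+P(1,0) = 15/64 + 8/64 = 23/64

23/64


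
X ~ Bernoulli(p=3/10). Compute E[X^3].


For Bernoulli: X in {0,1}
E[X^3] = 0^3*(1-3/10) + 1^3*3/10 = 3/10

3/10


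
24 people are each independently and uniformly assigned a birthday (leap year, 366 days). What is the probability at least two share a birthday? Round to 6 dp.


P(all different) = prod((366-i)/366 for i=0..23) = 0.462654
P(at least one match) = 1 - 0.462654 = 0.537346

0.537346
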